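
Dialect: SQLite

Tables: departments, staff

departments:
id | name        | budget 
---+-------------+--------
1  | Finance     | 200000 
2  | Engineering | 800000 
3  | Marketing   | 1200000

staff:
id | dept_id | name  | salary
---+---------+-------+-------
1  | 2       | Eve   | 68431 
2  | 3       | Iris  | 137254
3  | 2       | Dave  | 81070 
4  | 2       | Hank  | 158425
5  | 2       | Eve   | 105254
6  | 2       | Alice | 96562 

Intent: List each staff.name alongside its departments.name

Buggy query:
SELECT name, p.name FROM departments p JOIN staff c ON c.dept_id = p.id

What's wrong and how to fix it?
Bug: 'name' exists in both joined tables, so the database can't tell which one is meant

Fix: Qualify the column with its table alias (c.name)

Corrected query:
SELECT c.name, p.name FROM departments p JOIN staff c ON c.dept_id = p.id

Result:
name  | name       
------+------------
Eve   | Engineering
Iris  | Marketing  
Dave  | Engineering
Hank  | Engineering
Eve   | Engineering
Alice | Engineering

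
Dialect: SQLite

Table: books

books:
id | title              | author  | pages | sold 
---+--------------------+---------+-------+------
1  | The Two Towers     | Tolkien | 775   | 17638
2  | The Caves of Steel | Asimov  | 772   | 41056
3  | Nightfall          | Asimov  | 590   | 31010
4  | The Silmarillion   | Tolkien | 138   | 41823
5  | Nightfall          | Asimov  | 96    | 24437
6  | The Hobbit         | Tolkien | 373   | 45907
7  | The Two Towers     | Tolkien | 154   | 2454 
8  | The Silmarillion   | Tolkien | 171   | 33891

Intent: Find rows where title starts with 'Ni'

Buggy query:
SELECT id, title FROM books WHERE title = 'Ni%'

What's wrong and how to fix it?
Bug: '=' compares the literal string including the % character; pattern matching needs LIKE

Fix: Use LIKE for wildcard pattern matching

Corrected query:
SELECT id, title FROM books WHERE title LIKE 'Ni%'

Result:
id | title    
---+----------
3  | Nightfall
5  | Nightfall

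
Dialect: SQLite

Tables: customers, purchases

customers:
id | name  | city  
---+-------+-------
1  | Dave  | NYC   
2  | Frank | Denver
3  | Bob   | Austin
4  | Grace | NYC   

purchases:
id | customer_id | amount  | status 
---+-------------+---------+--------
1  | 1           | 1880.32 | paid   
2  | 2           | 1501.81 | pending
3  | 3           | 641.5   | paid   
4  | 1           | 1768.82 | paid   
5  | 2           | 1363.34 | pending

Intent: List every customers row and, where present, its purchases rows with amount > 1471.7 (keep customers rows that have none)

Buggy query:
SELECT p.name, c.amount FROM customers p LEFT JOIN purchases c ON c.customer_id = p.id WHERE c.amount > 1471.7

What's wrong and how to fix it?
Bug: A WHERE condition on the right-hand table after LEFT JOIN drops unmatched parents

Fix: Move the right-table condition into the ON clause so unmatched parents are kept

Corrected query:
SELECT p.name, c.amount FROM customers p LEFT JOIN purchases c ON c.customer_id = p.id AND c.amount > 1471.7

Result:
name  | amount 
------+--------
Dave  | 1768.82
Dave  | 1880.32
Frank | 1501.81
Bob   | NULL   
Grace | NULL   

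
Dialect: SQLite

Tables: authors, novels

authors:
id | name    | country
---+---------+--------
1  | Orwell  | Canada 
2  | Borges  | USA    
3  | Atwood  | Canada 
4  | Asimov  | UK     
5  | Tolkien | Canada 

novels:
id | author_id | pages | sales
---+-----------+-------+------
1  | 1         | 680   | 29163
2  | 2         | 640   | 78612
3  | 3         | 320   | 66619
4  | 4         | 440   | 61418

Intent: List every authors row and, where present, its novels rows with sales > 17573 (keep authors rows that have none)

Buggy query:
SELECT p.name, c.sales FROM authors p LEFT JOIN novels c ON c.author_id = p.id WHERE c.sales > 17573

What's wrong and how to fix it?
Bug: A WHERE condition on the right-hand table after LEFT JOIN drops unmatched parents

Fix: Put 'c.sales > 17573' in the JOIN's ON clause instead of WHERE

Corrected query:
SELECT p.name, c.sales FROM authors p LEFT JOIN novels c ON c.author_id = p.id AND c.sales > 17573

Result:
name    | sales
--------+------
Orwell  | 29163
Borges  | 78612
Atwood  | 66619
Asimov  | 61418
Tolkien | NULL 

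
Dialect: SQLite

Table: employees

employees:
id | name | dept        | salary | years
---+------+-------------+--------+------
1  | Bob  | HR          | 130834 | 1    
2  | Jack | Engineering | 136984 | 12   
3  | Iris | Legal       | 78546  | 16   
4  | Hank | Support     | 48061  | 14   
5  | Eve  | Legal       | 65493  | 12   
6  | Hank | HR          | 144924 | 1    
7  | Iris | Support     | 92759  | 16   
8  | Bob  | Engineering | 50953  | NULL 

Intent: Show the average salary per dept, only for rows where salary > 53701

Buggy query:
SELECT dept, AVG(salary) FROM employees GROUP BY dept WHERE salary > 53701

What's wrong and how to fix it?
Bug: Row-level WHERE must come before GROUP BY in the clause order

Fix: Place WHERE between FROM and GROUP BY

Corrected query:
SELECT dept, AVG(salary) FROM employees WHERE salary > 53701 GROUP BY dept

Result:
dept        | AVG(salary)
------------+------------
Engineering | 136984     
HR          | 137879     
Legal       | 72019.5    
Support     | 92759      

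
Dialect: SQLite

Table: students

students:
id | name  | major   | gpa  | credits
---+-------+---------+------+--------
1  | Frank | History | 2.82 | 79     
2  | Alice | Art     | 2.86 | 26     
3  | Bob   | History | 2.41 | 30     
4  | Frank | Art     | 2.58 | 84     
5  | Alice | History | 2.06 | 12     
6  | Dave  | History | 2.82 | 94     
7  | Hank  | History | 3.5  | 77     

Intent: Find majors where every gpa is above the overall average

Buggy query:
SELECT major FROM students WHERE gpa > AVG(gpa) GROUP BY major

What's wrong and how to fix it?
Bug: WHERE evaluates per row before aggregation, so AVG() is unavailable

Fix: Compute the overall average in a scalar subquery and compare each group's MIN against it in HAVING

Corrected query:
SELECT major FROM students GROUP BY major HAVING MIN(gpa) > (SELECT AVG(gpa) FROM students)

Result:
(no rows)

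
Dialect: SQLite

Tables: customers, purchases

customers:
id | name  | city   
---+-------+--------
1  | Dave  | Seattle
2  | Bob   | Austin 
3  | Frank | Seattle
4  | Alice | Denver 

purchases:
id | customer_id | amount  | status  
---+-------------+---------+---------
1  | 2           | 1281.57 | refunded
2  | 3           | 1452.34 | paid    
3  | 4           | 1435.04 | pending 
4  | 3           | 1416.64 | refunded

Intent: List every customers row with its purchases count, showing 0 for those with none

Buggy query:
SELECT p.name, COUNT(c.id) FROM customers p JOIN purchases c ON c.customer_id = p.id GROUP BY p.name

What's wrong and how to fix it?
Bug: INNER JOIN drops customers rows that have no matching purchases rows

Fix: Switch to LEFT JOIN to retain unmatched parent rows

Corrected query:
SELECT p.name, COUNT(c.id) FROM customers p LEFT JOIN purchases c ON c.customer_id = p.id GROUP BY p.name

Result:
name  | COUNT(c.id)
------+------------
Alice | 1          
Bob   | 1          
Dave  | 0          
Frank | 2          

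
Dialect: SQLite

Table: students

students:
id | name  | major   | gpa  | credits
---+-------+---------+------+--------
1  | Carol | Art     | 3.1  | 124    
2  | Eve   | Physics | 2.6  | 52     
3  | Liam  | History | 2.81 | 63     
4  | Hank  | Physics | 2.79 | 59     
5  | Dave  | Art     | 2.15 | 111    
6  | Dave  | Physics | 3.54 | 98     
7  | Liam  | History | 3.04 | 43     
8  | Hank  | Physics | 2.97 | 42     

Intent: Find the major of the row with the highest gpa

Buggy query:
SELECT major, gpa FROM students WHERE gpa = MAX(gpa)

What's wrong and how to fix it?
Bug: MAX(gpa) is an aggregate and cannot be used directly in WHERE

Fix: Wrap MAX in a scalar subquery so WHERE compares against a single value

Corrected query:
SELECT major, gpa FROM students WHERE gpa = (SELECT MAX(gpa) FROM students)

Result:
major   | gpa 
--------+-----
Physics | 3.54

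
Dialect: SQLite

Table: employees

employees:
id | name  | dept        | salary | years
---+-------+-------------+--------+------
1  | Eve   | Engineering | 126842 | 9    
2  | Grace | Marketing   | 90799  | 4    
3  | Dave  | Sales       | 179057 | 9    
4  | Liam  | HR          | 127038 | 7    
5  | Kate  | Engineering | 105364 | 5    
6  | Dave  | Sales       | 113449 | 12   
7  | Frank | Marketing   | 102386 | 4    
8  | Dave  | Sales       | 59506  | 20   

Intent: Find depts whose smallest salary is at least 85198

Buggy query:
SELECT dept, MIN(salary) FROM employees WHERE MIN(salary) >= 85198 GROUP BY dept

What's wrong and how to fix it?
Bug: Aggregates like MIN are computed per group after WHERE runs

Fix: Replace WHERE with HAVING after the GROUP BY

Corrected query:
SELECT dept, MIN(salary) FROM employees GROUP BY dept HAVING MIN(salary) >= 85198

Result:
dept        | MIN(salary)
------------+------------
Engineering | 105364     
HR          | 127038     
Marketing   | 90799      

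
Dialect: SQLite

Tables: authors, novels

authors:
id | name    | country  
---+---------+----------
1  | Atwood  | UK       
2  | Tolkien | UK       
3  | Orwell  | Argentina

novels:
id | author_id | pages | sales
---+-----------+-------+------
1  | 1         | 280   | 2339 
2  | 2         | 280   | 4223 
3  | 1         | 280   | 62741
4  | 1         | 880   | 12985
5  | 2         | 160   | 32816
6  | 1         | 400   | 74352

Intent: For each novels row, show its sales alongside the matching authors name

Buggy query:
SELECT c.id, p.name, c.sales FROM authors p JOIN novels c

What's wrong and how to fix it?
Bug: Missing join condition: each novels row is matched to all authors rows instead of just its own

Fix: Specify the join condition linking the foreign key to the parent id

Corrected query:
SELECT c.id, p.name, c.sales FROM authors p JOIN novels c ON c.author_id = p.id

Result:
id | name    | sales
---+---------+------
1  | Atwood  | 2339 
2  | Tolkien | 4223 
3  | Atwood  | 62741
4  | Atwood  | 12985
5  | Tolkien | 32816
6  | Atwood  | 74352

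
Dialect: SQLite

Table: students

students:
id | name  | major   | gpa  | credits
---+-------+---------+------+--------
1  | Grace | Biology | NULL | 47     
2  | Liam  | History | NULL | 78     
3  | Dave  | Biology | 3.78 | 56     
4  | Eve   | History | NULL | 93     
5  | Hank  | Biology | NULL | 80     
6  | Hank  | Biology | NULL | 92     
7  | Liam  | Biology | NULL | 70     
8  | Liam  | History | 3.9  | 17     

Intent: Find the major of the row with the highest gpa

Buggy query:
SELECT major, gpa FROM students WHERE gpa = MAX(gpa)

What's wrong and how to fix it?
Bug: WHERE is evaluated per row; an aggregate over the whole table isn't defined there

Fix: Use a subquery: WHERE gpa = (SELECT MAX(gpa) FROM students)

Corrected query:
SELECT major, gpa FROM students WHERE gpa = (SELECT MAX(gpa) FROM students)

Result:
major   | gpa
--------+----
History | 3.9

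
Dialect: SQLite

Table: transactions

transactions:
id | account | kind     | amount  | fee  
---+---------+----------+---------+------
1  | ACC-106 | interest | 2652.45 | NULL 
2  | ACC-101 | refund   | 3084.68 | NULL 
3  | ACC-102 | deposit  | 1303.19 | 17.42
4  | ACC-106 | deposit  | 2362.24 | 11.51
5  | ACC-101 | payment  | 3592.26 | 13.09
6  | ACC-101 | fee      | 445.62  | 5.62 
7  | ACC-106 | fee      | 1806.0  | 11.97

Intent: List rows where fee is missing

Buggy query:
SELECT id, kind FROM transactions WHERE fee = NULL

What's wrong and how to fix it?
Bug: Comparing to NULL with '=' never matches; NULL = NULL is unknown, not true

Fix: Replace '= NULL' with 'IS NULL'

Corrected query:
SELECT id, kind FROM transactions WHERE fee IS NULL

Result:
id | kind    
---+---------
1  | interest
2  | refund  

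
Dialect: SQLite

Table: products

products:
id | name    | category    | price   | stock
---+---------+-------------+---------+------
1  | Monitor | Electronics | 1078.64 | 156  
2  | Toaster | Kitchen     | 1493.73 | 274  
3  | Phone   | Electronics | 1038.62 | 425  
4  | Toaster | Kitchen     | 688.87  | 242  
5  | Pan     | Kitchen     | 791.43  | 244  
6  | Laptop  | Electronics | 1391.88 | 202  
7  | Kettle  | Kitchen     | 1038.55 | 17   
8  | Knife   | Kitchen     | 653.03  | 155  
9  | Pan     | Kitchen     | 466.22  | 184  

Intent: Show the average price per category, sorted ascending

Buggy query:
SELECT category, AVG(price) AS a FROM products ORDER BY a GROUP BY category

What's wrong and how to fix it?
Bug: GROUP BY must precede ORDER BY

Fix: Move ORDER BY to the end, after GROUP BY

Corrected query:
SELECT category, AVG(price) AS a FROM products GROUP BY category ORDER BY a

Result:
category    | a          
------------+------------
Kitchen     | 855.305    
Electronics | 1169.713333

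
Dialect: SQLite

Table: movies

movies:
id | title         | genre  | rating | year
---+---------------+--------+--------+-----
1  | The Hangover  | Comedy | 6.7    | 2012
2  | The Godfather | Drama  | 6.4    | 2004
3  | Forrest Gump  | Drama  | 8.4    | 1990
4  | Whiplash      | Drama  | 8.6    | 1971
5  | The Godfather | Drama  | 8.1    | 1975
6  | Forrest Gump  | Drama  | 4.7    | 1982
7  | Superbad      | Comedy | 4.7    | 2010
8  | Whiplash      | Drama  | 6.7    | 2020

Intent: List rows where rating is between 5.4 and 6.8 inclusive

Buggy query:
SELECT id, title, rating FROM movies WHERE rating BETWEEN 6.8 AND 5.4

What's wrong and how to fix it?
Bug: The bounds are reversed; BETWEEN a AND b requires a <= b to match anything

Fix: Swap the bounds so the smaller value comes first

Corrected query:
SELECT id, title, rating FROM movies WHERE rating BETWEEN 5.4 AND 6.8

Result:
id | title         | rating
---+---------------+-------
1  | The Hangover  | 6.7   
2  | The Godfather | 6.4   
8  | Whiplash      | 6.7   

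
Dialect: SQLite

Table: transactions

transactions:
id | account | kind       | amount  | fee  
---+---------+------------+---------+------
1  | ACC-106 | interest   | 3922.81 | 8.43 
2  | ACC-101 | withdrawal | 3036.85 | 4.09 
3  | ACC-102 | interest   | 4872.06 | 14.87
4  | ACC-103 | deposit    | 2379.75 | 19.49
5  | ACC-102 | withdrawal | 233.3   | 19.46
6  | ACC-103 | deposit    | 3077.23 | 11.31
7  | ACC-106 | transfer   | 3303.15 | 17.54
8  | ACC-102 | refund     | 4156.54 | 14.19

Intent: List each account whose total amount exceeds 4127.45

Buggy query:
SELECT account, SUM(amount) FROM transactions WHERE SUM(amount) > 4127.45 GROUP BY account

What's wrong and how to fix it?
Bug: WHERE runs before GROUP BY, so aggregates aren't available there

Fix: Move the aggregate condition to a HAVING clause

Corrected query:
SELECT account, SUM(amount) FROM transactions GROUP BY account HAVING SUM(amount) > 4127.45

Result:
account | SUM(amount)
--------+------------
ACC-102 | 9261.9     
ACC-103 | 5456.98    
ACC-106 | 7225.96    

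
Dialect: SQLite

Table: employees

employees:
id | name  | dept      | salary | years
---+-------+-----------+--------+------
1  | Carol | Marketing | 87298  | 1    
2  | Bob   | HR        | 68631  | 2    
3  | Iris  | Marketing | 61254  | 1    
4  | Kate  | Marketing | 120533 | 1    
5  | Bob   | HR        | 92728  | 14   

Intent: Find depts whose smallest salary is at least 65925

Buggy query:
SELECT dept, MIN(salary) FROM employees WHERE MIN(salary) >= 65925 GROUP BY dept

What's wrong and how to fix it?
Bug: MIN() in WHERE is a misuse of aggregate

Fix: Use HAVING for the per-group MIN condition

Corrected query:
SELECT dept, MIN(salary) FROM employees GROUP BY dept HAVING MIN(salary) >= 65925

Result:
dept | MIN(salary)
-----+------------
HR   | 68631      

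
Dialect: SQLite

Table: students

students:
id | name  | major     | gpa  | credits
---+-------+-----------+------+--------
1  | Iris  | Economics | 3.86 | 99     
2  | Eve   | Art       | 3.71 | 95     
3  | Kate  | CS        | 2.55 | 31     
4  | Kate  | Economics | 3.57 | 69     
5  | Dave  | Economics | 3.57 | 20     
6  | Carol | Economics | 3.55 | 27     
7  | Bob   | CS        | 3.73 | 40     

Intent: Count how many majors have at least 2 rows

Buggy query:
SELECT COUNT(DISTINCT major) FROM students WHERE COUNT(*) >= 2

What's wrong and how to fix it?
Bug: WHERE filters individual rows, not groups, so a group-level COUNT is invalid there

Fix: Use a subquery that GROUPs and filters with HAVING, then count its rows

Corrected query:
SELECT COUNT(*) FROM (SELECT major FROM students GROUP BY major HAVING COUNT(*) >= 2)

Result:
COUNT(*)
--------
2       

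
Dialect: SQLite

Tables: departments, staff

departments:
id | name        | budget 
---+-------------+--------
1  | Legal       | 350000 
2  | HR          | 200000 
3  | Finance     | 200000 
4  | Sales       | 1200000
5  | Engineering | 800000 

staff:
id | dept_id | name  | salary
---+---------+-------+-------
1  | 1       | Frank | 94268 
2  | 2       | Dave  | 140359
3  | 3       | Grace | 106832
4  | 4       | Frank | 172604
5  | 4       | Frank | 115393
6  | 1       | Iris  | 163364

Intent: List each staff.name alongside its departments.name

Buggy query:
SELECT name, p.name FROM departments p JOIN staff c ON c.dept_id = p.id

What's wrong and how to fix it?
Bug: 'name' exists in both joined tables, so the database can't tell which one is meant

Fix: Prefix ambiguous columns with the table alias

Corrected query:
SELECT c.name, p.name FROM departments p JOIN staff c ON c.dept_id = p.id

Result:
name  | name   
------+--------
Frank | Legal  
Dave  | HR     
Grace | Finance
Frank | Sales  
Frank | Sales  
Iris  | Legal  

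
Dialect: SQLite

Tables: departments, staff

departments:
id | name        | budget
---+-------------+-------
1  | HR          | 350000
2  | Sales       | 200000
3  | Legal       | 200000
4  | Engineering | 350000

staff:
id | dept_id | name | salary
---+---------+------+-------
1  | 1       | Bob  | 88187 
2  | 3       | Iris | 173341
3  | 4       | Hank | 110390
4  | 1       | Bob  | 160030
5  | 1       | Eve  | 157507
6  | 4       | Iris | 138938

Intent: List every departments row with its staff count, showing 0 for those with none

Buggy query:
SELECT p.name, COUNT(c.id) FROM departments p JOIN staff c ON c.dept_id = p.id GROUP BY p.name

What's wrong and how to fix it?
Bug: INNER JOIN drops departments rows that have no matching staff rows

Fix: Switch to LEFT JOIN to retain unmatched parent rows

Corrected query:
SELECT p.name, COUNT(c.id) FROM departments p LEFT JOIN staff c ON c.dept_id = p.id GROUP BY p.name

Result:
name        | COUNT(c.id)
------------+------------
Engineering | 2          
HR          | 3          
Legal       | 1          
Sales       | 0          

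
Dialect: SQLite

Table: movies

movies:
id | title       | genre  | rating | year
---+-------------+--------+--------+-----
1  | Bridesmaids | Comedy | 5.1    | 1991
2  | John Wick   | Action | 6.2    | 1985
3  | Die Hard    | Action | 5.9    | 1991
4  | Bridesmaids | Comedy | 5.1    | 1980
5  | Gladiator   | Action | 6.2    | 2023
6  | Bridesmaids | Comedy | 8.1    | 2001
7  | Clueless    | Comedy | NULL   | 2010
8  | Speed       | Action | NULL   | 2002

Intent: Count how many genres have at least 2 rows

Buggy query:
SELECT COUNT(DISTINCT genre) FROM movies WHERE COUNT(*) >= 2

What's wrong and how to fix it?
Bug: COUNT(*) cannot appear in WHERE; the per-group count doesn't exist yet

Fix: Group first with HAVING COUNT(*) >= 2, then COUNT the resulting groups

Corrected query:
SELECT COUNT(*) FROM (SELECT genre FROM movies GROUP BY genre HAVING COUNT(*) >= 2)

Result:
COUNT(*)
--------
2       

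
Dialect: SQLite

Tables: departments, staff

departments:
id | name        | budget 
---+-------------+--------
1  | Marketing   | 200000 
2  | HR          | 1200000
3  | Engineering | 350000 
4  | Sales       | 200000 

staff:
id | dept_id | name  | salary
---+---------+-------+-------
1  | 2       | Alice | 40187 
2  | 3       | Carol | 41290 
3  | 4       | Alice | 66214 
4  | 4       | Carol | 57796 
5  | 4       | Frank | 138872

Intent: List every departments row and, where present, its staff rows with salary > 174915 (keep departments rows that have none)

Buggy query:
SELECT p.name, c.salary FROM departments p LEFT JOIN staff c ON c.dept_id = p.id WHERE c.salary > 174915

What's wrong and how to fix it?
Bug: Filtering c.salary in WHERE discards the NULL rows produced by LEFT JOIN, turning it into an inner join

Fix: Put 'c.salary > 174915' in the JOIN's ON clause instead of WHERE

Corrected query:
SELECT p.name, c.salary FROM departments p LEFT JOIN staff c ON c.dept_id = p.id AND c.salary > 174915

Result:
name        | salary
------------+-------
Marketing   | NULL  
HR          | NULL  
Engineering | NULL  
Sales       | NULL  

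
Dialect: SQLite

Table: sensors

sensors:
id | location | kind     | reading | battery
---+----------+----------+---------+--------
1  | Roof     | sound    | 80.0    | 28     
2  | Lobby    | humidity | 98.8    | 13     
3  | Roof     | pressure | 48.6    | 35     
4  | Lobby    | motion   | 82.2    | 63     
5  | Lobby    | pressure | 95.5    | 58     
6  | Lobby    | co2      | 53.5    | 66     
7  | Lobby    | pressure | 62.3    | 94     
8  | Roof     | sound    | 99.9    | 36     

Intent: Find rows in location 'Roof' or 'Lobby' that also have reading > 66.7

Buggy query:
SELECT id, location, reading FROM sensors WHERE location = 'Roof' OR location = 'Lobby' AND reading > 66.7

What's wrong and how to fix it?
Bug: Without parentheses, AND is evaluated before OR, so the reading filter only applies to the 'Lobby' branch

Fix: Add parentheses around the OR so the AND applies to both alternatives

Corrected query:
SELECT id, location, reading FROM sensors WHERE (location = 'Roof' OR location = 'Lobby') AND reading > 66.7

Result:
id | location | reading
---+----------+--------
1  | Roof     | 80     
2  | Lobby    | 98.8   
4  | Lobby    | 82.2   
5  | Lobby    | 95.5   
8  | Roof     | 99.9   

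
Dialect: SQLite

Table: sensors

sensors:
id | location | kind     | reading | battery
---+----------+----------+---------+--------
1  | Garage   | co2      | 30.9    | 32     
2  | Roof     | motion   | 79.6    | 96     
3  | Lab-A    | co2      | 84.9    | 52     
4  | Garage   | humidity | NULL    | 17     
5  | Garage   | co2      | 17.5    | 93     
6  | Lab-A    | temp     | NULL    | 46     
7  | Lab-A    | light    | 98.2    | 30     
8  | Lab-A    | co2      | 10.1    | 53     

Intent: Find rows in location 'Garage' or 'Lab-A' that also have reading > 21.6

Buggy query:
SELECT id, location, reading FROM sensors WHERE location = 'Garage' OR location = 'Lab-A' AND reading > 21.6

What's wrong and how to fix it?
Bug: AND binds tighter than OR, so this parses as location = 'Garage' OR (location = 'Lab-A' AND reading > 21.6)

Fix: Add parentheses around the OR so the AND applies to both alternatives

Corrected query:
SELECT id, location, reading FROM sensors WHERE (location = 'Garage' OR location = 'Lab-A') AND reading > 21.6

Result:
id | location | reading
---+----------+--------
1  | Garage   | 30.9   
3  | Lab-A    | 84.9   
7  | Lab-A    | 98.2   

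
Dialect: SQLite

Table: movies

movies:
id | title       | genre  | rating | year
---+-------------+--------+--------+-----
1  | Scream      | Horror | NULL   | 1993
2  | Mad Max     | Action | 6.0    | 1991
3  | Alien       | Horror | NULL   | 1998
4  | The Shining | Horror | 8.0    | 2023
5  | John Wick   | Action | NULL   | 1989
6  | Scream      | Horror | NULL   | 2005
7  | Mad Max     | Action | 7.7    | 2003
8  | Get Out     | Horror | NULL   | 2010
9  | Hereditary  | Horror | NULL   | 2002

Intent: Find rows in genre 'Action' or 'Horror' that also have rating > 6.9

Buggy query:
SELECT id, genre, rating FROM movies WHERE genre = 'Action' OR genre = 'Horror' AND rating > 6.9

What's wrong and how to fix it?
Bug: Without parentheses, AND is evaluated before OR, so the rating filter only applies to the 'Horror' branch

Fix: Group the OR with parentheses (or use IN), then AND the threshold

Corrected query:
SELECT id, genre, rating FROM movies WHERE (genre = 'Action' OR genre = 'Horror') AND rating > 6.9

Result:
id | genre  | rating
---+--------+-------
4  | Horror | 8     
7  | Action | 7.7   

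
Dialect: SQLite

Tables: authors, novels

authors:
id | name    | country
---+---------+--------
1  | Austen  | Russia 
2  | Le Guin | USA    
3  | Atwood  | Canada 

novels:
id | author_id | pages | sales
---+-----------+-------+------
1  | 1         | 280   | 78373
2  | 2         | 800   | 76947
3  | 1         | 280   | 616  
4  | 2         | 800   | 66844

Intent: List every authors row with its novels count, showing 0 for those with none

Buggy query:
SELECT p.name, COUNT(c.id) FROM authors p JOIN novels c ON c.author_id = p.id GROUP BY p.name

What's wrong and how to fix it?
Bug: INNER JOIN drops authors rows that have no matching novels rows

Fix: Switch to LEFT JOIN to retain unmatched parent rows

Corrected query:
SELECT p.name, COUNT(c.id) FROM authors p LEFT JOIN novels c ON c.author_id = p.id GROUP BY p.name

Result:
name    | COUNT(c.id)
--------+------------
Atwood  | 0          
Austen  | 2          
Le Guin | 2          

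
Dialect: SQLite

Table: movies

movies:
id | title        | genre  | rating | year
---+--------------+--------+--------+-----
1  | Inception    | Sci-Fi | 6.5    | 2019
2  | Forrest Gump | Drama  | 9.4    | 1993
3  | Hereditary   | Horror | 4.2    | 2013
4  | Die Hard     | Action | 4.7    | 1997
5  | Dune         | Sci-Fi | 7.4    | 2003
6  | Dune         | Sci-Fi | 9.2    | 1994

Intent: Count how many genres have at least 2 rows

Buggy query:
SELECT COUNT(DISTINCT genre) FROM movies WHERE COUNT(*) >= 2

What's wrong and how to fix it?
Bug: WHERE filters individual rows, not groups, so a group-level COUNT is invalid there

Fix: Group first with HAVING COUNT(*) >= 2, then COUNT the resulting groups

Corrected query:
SELECT COUNT(*) FROM (SELECT genre FROM movies GROUP BY genre HAVING COUNT(*) >= 2)

Result:
COUNT(*)
--------
1       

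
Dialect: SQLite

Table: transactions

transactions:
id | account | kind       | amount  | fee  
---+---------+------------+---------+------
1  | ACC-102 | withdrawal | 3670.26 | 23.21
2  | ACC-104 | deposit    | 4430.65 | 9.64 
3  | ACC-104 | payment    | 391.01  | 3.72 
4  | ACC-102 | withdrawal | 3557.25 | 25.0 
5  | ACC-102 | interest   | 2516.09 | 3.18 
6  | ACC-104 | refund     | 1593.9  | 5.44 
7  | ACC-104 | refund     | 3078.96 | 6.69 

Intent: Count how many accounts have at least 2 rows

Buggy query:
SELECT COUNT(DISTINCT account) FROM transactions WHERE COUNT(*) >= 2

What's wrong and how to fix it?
Bug: COUNT(*) cannot appear in WHERE; the per-group count doesn't exist yet

Fix: Group first with HAVING COUNT(*) >= 2, then COUNT the resulting groups

Corrected query:
SELECT COUNT(*) FROM (SELECT account FROM transactions GROUP BY account HAVING COUNT(*) >= 2)

Result:
COUNT(*)
--------
2       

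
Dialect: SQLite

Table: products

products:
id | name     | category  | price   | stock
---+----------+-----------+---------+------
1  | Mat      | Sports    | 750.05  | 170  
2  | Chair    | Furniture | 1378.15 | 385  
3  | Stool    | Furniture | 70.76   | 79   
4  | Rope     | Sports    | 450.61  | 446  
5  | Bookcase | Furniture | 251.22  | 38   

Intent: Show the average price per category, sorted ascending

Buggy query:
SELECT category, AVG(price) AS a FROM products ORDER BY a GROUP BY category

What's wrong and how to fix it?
Bug: GROUP BY must precede ORDER BY

Fix: Reorder: SELECT … FROM … GROUP BY … ORDER BY …

Corrected query:
SELECT category, AVG(price) AS a FROM products GROUP BY category ORDER BY a

Result:
category  | a     
----------+-------
Furniture | 566.71
Sports    | 600.33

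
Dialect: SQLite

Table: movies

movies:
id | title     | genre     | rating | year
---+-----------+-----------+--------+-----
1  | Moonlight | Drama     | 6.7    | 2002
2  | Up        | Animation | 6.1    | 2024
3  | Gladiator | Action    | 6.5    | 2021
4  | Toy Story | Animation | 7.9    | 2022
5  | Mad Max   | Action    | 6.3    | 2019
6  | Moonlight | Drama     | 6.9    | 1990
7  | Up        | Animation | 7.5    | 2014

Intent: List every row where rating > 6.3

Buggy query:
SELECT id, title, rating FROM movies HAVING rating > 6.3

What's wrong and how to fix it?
Bug: HAVING filters the output of aggregation, but this query has no GROUP BY and no aggregate functions, so SQLite rejects it (HAVING clause on a non-aggregate query); the condition here is per row

Fix: Use WHERE for row-level filtering

Corrected query:
SELECT id, title, rating FROM movies WHERE rating > 6.3

Result:
id | title     | rating
---+-----------+-------
1  | Moonlight | 6.7   
3  | Gladiator | 6.5   
4  | Toy Story | 7.9   
6  | Moonlight | 6.9   
7  | Up        | 7.5   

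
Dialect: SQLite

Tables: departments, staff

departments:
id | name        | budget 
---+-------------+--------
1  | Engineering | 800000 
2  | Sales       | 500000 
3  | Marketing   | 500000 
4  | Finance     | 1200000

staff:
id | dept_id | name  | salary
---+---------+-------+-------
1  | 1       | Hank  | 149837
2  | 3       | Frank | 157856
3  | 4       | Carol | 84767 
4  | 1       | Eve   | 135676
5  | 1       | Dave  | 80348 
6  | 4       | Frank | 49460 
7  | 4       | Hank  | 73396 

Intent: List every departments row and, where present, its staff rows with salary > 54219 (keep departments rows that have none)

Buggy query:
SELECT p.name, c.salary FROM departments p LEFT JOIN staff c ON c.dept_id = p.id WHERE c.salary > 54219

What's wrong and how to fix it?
Bug: A WHERE condition on the right-hand table after LEFT JOIN drops unmatched parents

Fix: Put 'c.salary > 54219' in the JOIN's ON clause instead of WHERE

Corrected query:
SELECT p.name, c.salary FROM departments p LEFT JOIN staff c ON c.dept_id = p.id AND c.salary > 54219

Result:
name        | salary
------------+-------
Engineering | 80348 
Engineering | 135676
Engineering | 149837
Sales       | NULL  
Marketing   | 157856
Finance     | 73396 
Finance     | 84767 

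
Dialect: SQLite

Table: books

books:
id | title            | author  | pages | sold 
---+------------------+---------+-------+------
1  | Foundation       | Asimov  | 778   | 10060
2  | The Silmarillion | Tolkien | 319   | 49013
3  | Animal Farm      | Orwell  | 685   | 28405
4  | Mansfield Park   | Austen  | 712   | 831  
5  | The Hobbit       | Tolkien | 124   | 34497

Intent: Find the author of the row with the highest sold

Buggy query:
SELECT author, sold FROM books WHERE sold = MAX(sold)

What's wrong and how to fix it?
Bug: WHERE is evaluated per row; an aggregate over the whole table isn't defined there

Fix: Wrap MAX in a scalar subquery so WHERE compares against a single value

Corrected query:
SELECT author, sold FROM books WHERE sold = (SELECT MAX(sold) FROM books)

Result:
author  | sold 
--------+------
Tolkien | 49013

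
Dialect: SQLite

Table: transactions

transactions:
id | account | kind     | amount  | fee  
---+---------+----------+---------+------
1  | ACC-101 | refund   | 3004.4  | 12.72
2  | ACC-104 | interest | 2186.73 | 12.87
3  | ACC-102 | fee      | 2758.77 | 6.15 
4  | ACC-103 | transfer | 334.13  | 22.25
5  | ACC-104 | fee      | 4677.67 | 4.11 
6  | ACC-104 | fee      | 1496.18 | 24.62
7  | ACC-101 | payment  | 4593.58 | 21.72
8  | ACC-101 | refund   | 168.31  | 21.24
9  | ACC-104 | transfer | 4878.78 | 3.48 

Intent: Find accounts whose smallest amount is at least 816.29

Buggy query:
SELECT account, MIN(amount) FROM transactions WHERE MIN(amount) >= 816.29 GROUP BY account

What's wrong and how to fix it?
Bug: Aggregates like MIN are computed per group after WHERE runs

Fix: Replace WHERE with HAVING after the GROUP BY

Corrected query:
SELECT account, MIN(amount) FROM transactions GROUP BY account HAVING MIN(amount) >= 816.29

Result:
account | MIN(amount)
--------+------------
ACC-102 | 2758.77    
ACC-104 | 1496.18    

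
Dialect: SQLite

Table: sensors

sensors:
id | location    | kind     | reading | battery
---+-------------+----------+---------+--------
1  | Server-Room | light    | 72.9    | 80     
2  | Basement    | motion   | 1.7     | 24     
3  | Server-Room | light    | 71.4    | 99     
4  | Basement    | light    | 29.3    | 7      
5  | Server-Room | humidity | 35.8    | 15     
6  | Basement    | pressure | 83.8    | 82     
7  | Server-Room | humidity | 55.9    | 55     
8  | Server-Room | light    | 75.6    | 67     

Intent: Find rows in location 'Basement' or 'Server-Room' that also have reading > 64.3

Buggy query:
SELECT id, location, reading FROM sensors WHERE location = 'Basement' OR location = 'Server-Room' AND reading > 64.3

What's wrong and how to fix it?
Bug: AND binds tighter than OR, so this parses as location = 'Basement' OR (location = 'Server-Room' AND reading > 64.3)

Fix: Group the OR with parentheses (or use IN), then AND the threshold

Corrected query:
SELECT id, location, reading FROM sensors WHERE (location = 'Basement' OR location = 'Server-Room') AND reading > 64.3

Result:
id | location    | reading
---+-------------+--------
1  | Server-Room | 72.9   
3  | Server-Room | 71.4   
6  | Basement    | 83.8   
8  | Server-Room | 75.6   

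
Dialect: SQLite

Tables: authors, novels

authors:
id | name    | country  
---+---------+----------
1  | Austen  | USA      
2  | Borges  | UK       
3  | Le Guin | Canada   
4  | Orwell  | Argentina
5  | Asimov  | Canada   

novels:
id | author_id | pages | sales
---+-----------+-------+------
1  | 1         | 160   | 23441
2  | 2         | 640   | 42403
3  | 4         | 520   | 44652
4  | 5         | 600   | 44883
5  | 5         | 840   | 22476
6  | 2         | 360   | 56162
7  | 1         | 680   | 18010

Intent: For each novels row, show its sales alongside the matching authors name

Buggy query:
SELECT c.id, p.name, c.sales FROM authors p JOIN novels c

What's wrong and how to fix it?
Bug: JOIN with no ON clause produces a cartesian product; every novels row pairs with every authors row

Fix: Add ON c.author_id = p.id to the JOIN

Corrected query:
SELECT c.id, p.name, c.sales FROM authors p JOIN novels c ON c.author_id = p.id

Result:
id | name   | sales
---+--------+------
1  | Austen | 23441
2  | Borges | 42403
3  | Orwell | 44652
4  | Asimov | 44883
5  | Asimov | 22476
6  | Borges | 56162
7  | Austen | 18010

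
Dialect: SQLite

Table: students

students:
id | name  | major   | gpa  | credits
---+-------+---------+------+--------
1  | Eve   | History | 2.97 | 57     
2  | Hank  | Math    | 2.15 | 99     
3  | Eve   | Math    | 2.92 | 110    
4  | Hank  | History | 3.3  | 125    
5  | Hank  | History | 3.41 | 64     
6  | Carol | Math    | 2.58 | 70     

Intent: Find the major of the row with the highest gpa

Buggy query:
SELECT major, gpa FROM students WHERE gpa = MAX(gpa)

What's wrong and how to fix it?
Bug: WHERE is evaluated per row; an aggregate over the whole table isn't defined there

Fix: Wrap MAX in a scalar subquery so WHERE compares against a single value

Corrected query:
SELECT major, gpa FROM students WHERE gpa = (SELECT MAX(gpa) FROM students)

Result:
major   | gpa 
--------+-----
History | 3.41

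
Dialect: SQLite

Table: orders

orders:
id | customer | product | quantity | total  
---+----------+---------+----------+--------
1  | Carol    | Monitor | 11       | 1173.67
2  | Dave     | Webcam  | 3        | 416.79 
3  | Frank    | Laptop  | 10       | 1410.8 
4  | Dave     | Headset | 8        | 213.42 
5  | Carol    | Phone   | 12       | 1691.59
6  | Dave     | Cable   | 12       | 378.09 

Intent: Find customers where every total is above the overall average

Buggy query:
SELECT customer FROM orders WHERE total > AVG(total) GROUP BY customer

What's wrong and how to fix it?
Bug: WHERE evaluates per row before aggregation, so AVG() is unavailable

Fix: Use a subquery for AVG and a HAVING MIN(...) filter so the condition holds for every row in the group

Corrected query:
SELECT customer FROM orders GROUP BY customer HAVING MIN(total) > (SELECT AVG(total) FROM orders)

Result:
customer
--------
Carol   
Frank   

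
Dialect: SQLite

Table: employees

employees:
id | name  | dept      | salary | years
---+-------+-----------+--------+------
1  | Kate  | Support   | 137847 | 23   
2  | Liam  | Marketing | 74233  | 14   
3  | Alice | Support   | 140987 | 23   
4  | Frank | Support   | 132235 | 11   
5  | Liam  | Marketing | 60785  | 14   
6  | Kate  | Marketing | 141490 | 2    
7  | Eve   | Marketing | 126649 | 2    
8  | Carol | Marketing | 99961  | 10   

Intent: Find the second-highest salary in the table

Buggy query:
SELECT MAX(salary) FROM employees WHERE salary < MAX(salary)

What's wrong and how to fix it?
Bug: MAX(salary) on the right of the comparison is an aggregate-in-WHERE error

Fix: Put the inner MAX in a scalar subquery

Corrected query:
SELECT MAX(salary) FROM employees WHERE salary < (SELECT MAX(salary) FROM employees)

Result:
MAX(salary)
-----------
140987     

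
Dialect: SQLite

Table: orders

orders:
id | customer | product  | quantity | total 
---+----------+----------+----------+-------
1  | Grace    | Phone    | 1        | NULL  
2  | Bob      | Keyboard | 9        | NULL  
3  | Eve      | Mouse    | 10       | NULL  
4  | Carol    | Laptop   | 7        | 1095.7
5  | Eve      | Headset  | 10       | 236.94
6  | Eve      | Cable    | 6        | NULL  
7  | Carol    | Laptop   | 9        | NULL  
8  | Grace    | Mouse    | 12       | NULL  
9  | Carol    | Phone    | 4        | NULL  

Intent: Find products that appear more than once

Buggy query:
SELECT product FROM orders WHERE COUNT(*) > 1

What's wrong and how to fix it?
Bug: COUNT(*) is an aggregate and cannot be used in WHERE

Fix: GROUP BY product, then filter groups with HAVING COUNT(*) > 1

Corrected query:
SELECT product FROM orders GROUP BY product HAVING COUNT(*) > 1

Result:
product
-------
Laptop 
Mouse  
Phone  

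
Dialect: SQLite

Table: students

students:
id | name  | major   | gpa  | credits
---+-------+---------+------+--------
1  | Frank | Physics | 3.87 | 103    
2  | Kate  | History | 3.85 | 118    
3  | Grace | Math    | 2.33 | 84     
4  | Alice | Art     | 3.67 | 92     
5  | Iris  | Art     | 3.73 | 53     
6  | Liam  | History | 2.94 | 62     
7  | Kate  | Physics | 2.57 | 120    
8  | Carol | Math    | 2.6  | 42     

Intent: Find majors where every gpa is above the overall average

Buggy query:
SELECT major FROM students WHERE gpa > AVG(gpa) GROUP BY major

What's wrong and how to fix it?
Bug: AVG() is an aggregate; it can't sit directly in WHERE

Fix: Use a subquery for AVG and a HAVING MIN(...) filter so the condition holds for every row in the group

Corrected query:
SELECT major FROM students GROUP BY major HAVING MIN(gpa) > (SELECT AVG(gpa) FROM students)

Result:
major
-----
Art  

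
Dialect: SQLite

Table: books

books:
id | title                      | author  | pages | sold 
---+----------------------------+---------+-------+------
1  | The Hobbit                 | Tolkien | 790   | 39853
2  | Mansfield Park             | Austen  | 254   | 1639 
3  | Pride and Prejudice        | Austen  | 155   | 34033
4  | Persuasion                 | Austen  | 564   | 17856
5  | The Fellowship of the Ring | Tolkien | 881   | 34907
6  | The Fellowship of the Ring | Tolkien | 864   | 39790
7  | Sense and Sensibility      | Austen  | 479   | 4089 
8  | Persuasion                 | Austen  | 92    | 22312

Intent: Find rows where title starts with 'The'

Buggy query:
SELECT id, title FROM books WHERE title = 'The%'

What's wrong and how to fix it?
Bug: '=' compares the literal string including the % character; pattern matching needs LIKE

Fix: Replace '=' with LIKE so 'The%' is treated as a pattern

Corrected query:
SELECT id, title FROM books WHERE title LIKE 'The%'

Result:
id | title                     
---+---------------------------
1  | The Hobbit                
5  | The Fellowship of the Ring
6  | The Fellowship of the Ring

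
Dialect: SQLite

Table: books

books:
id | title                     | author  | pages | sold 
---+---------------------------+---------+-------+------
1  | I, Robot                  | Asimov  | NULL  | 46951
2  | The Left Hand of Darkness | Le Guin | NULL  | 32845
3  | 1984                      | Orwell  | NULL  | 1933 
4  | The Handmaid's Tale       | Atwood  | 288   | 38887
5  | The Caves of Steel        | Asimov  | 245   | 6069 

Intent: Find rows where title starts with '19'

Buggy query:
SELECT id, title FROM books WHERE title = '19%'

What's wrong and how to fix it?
Bug: Wildcards only work with LIKE; '=' treats '%' as a literal character

Fix: Replace '=' with LIKE so '19%' is treated as a pattern

Corrected query:
SELECT id, title FROM books WHERE title LIKE '19%'

Result:
id | title
---+------
3  | 1984 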